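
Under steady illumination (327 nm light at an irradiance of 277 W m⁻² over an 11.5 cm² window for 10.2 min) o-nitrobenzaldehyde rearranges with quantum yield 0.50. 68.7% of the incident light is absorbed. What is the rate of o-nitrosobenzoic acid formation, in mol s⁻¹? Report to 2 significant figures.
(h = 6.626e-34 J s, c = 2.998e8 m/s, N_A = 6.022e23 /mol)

Photon energy at 327 nm: hc/λ = (6.626e-34)(2.998e8)/(327e-9) = 6.075e-19 J.
Energy delivered: (277 W m⁻²)(11.5e-4 m²)(612 s) = 195.0 J.
Photons incident: 195.0 / 6.075e-19 = 3.210e20, i.e. 3.210e20/6.022e23 = 5.330e-4 mol.
Photons absorbed: 0.687 × 5.330e-4 = 3.662e-4 mol.
Product formed: 0.50 × 3.662e-4 = 1.831e-4 mol.
Rate: 1.831e-4 / 612 s = 3.0e-7 mol s⁻¹.

3.0e-7 mol s⁻¹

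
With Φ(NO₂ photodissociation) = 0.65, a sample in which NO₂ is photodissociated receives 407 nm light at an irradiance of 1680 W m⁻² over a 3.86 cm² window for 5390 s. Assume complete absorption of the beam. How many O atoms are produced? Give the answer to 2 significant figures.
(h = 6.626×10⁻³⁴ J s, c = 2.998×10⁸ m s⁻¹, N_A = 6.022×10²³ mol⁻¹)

4.7×10²¹ atoms

Photon energy at 407 nm: hc/λ = (6.626×10⁻³⁴)(2.998×10⁸)/(407×10⁻⁹) = 4.881×10⁻¹⁹ J.
Energy delivered: (1680 W m⁻²)(3.86×10⁻⁴ m²)(5390 s) = 3495 J.
Photons incident: 3495 / 4.881×10⁻¹⁹ = 7.160×10²¹, i.e. 7.160×10²¹/6.022×10²³ = 0.01189 mol.
Product: Φ × n_abs = 0.65 × 0.01189 = 0.007729 mol.
As a count: 0.007729 × 6.022×10²³ = 4.7×10²¹.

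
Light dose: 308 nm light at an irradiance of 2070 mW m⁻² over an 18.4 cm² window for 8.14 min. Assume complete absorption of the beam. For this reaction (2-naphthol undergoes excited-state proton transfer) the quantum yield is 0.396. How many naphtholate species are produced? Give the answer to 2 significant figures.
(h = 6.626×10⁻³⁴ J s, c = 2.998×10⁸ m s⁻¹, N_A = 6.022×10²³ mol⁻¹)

Photon energy at 308 nm: hc/λ = (6.626×10⁻³⁴)(2.998×10⁸)/(308×10⁻⁹) = 6.450×10⁻¹⁹ J.
Energy delivered: (2070 mW m⁻²)(18.4×10⁻⁴ m²)(488.4 s) = 1.860 J.
Photons incident: 1.860 / 6.450×10⁻¹⁹ = 2.884×10¹⁸, i.e. 2.884×10¹⁸/6.022×10²³ = 4.789×10⁻⁶ mol.
Product: Φ × n_abs = 0.396 × 4.789×10⁻⁶ = 1.896×10⁻⁶ mol.
As a count: 1.896×10⁻⁶ × 6.022×10²³ = 1.1×10¹⁸.

1.1×10¹⁸ species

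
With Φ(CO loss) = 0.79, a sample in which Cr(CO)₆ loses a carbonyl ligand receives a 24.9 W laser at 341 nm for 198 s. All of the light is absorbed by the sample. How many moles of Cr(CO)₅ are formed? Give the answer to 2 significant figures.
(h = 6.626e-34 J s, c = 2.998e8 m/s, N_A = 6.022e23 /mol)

0.011 mol

Photon energy at 341 nm: hc/λ = (6.626e-34)(2.998e8)/(341e-9) = 5.825e-19 J.
Energy delivered: (24.9 W)(198 s) = 4930 J.
Photons incident: 4930 / 5.825e-19 = 8.464e21, i.e. 8.464e21/6.022e23 = 0.01406 mol.
Product: Φ × n_abs = 0.79 × 0.01406 = 0.01111 mol.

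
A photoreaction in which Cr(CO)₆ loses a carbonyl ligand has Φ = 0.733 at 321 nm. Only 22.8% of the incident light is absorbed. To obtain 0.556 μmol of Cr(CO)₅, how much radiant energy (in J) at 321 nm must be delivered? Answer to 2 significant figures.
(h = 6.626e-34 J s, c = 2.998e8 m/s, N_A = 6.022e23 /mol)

Product: 0.556 μmol = 5.56e-7 mol.
Photons that must be absorbed: 5.56e-7 / 0.733 = 7.585e-7 mol.
Incident photons needed: 7.585e-7 / 0.228 = 3.327e-6 mol.
Photon energy: hc/λ = 6.188e-19 J; per mole, 3.726e5 J mol⁻¹.
Energy required: 3.327e-6 × 3.726e5 = 1.2 J.

1.2 J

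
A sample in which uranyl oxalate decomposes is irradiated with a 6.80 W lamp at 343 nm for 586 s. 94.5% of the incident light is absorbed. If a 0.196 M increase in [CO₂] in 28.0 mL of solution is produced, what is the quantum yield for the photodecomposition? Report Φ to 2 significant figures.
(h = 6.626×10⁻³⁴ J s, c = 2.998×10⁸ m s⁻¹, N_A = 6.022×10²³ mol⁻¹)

Φ = 0.51

Product: (0.196 M)(0.028 L) = 0.005488 mol.
Photon energy at 343 nm: hc/λ = (6.626×10⁻³⁴)(2.998×10⁸)/(343×10⁻⁹) = 5.791×10⁻¹⁹ J.
Energy delivered: (6.80 W)(586 s) = 3985 J.
Photons incident: 3985 / 5.791×10⁻¹⁹ = 6.881×10²¹, i.e. 6.881×10²¹/6.022×10²³ = 0.01143 mol.
Photons absorbed: 0.945 × 0.01143 = 0.01080 mol.
Φ = 0.005488 mol / 0.01080 mol photons = 0.51.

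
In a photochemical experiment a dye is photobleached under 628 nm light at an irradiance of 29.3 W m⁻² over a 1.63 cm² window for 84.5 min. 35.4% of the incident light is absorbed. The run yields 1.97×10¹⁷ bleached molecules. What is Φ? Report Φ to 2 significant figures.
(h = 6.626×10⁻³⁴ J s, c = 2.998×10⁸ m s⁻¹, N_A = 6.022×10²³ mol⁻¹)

Φ = 0.0073

Product: 1.97×10¹⁷ / 6.022×10²³ = 3.271×10⁻⁷ mol.
Photon energy at 628 nm: hc/λ = (6.626×10⁻³⁴)(2.998×10⁸)/(628×10⁻⁹) = 3.163×10⁻¹⁹ J.
Energy delivered: (29.3 W m⁻²)(1.63×10⁻⁴ m²)(5070 s) = 24.21 J.
Photons incident: 24.21 / 3.163×10⁻¹⁹ = 7.654×10¹⁹, i.e. 7.654×10¹⁹/6.022×10²³ = 1.271×10⁻⁴ mol.
Photons absorbed: 0.354 × 1.271×10⁻⁴ = 4.499×10⁻⁵ mol.
Φ = 3.271×10⁻⁷ mol / 4.499×10⁻⁵ mol photons = 0.0073.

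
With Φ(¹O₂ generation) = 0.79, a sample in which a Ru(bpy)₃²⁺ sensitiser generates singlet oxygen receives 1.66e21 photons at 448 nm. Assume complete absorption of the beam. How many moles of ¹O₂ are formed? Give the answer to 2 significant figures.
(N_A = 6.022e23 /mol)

0.0022 mol

Moles of photons: 1.66e21 / 6.022e23 = 0.002757 mol.
Product: Φ × n_abs = 0.79 × 0.002757 = 0.002178 mol.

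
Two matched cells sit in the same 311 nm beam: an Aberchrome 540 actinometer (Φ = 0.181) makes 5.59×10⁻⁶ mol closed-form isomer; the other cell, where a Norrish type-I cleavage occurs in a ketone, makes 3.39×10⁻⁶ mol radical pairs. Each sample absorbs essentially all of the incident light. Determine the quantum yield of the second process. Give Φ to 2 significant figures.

Φ = 0.11

Photons absorbed by the actinometer: 5.59×10⁻⁶ / 0.181 = 3.088×10⁻⁵ mol.
Φ(unknown) = 3.39×10⁻⁶ / 3.088×10⁻⁵ = 0.11.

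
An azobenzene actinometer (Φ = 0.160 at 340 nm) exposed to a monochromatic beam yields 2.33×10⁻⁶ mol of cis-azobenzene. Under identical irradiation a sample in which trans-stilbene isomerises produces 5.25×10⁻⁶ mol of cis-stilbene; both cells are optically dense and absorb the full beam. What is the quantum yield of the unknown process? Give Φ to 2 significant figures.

Photons absorbed by the actinometer: 2.33×10⁻⁶ / 0.160 = 1.456×10⁻⁵ mol.
Φ(unknown) = 5.25×10⁻⁶ / 1.456×10⁻⁵ = 0.36.

Φ = 0.36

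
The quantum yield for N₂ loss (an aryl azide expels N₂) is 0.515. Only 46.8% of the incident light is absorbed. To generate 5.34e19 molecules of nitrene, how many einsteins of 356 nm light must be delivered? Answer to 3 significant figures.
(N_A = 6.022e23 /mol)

3.68e-4 einstein

Product: 5.34e19 / 6.022e23 = 8.867e-5 mol.
Photons that must be absorbed: 8.867e-5 / 0.515 = 1.722e-4 mol.
Incident photons needed: 1.722e-4 / 0.468 = 3.679e-4 mol.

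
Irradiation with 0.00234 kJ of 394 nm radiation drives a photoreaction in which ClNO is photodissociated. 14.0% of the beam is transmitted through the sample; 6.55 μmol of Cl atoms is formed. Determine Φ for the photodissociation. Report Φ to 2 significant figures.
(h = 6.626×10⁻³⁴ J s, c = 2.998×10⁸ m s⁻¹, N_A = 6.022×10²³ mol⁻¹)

Φ = 0.99

Product: 6.55 μmol = 6.55×10⁻⁶ mol.
Photon energy at 394 nm: hc/λ = (6.626×10⁻³⁴)(2.998×10⁸)/(394×10⁻⁹) = 5.042×10⁻¹⁹ J.
Incident energy: 0.00234 kJ = 2.34 J.
Photons incident: 2.34 / 5.042×10⁻¹⁹ = 4.641×10¹⁸, i.e. 4.641×10¹⁸/6.022×10²³ = 7.707×10⁻⁶ mol.
Fraction absorbed: 1 − 14.0/100 = 0.8600.
Photons absorbed: 0.8600 × 7.707×10⁻⁶ = 6.628×10⁻⁶ mol.
Φ = 6.55×10⁻⁶ mol / 6.628×10⁻⁶ mol photons = 0.99.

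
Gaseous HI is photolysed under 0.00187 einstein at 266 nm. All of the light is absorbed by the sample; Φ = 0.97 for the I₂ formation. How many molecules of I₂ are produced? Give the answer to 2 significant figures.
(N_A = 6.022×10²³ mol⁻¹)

1.1×10²¹ molecules

Product: Φ × n_abs = 0.97 × 0.00187 = 0.001814 mol.
As a count: 0.001814 × 6.022×10²³ = 1.1×10²¹.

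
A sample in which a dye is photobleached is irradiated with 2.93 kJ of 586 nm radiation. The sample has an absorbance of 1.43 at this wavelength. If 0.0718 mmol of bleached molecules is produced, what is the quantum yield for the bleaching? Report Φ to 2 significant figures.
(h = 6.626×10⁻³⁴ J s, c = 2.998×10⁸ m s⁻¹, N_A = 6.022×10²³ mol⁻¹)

Φ = 0.0052

Product: 0.0718 mmol = 7.18×10⁻⁵ mol.
Photon energy at 586 nm: hc/λ = (6.626×10⁻³⁴)(2.998×10⁸)/(586×10⁻⁹) = 3.390×10⁻¹⁹ J.
Incident energy: 2.93 kJ = 2930 J.
Photons incident: 2930 / 3.390×10⁻¹⁹ = 8.643×10²¹, i.e. 8.643×10²¹/6.022×10²³ = 0.01435 mol.
Fraction absorbed: 1 − 10^(−1.43) = 0.9628.
Photons absorbed: 0.9628 × 0.01435 = 0.01382 mol.
Φ = 7.18×10⁻⁵ mol / 0.01382 mol photons = 0.0052.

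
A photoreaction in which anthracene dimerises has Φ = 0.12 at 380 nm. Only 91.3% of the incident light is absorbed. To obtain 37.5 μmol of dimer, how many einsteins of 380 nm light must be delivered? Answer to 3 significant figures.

3.42×10⁻⁴ einstein

Product: 37.5 μmol = 3.75×10⁻⁵ mol.
Photons that must be absorbed: 3.75×10⁻⁵ / 0.12 = 3.125×10⁻⁴ mol.
Incident photons needed: 3.125×10⁻⁴ / 0.913 = 3.423×10⁻⁴ mol.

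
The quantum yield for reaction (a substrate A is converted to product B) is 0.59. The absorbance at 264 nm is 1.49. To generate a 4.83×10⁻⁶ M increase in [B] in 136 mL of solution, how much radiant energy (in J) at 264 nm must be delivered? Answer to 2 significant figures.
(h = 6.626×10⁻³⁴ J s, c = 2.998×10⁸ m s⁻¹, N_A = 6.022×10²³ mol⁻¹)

Product: (4.83×10⁻⁶ M)(0.136 L) = 6.569×10⁻⁷ mol.
Photons that must be absorbed: 6.569×10⁻⁷ / 0.59 = 1.113×10⁻⁶ mol.
Fraction absorbed: 1 − 10^(−1.49) = 0.9676.
Incident photons needed: 1.113×10⁻⁶ / 0.9676 = 1.150×10⁻⁶ mol.
Photon energy: hc/λ = 7.525×10⁻¹⁹ J; per mole, 4.532×10⁵ J mol⁻¹.
Energy required: 1.150×10⁻⁶ × 4.532×10⁵ = 0.52 J.

0.52 J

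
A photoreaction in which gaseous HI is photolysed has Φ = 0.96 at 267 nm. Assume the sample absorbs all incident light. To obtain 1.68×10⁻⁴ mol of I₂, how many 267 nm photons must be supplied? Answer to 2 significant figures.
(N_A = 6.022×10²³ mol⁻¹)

Photons that must be absorbed: 1.68×10⁻⁴ / 0.96 = 1.750×10⁻⁴ mol.
Photon count: 1.750×10⁻⁴ × 6.022×10²³ = 1.1×10²⁰.

1.1×10²⁰ photons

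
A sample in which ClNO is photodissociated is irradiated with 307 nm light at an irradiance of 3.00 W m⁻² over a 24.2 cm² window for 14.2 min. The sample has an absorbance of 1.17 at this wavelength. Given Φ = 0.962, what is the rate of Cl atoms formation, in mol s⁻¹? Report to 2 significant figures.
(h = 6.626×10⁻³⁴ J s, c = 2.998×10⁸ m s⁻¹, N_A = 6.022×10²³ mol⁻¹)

1.7×10⁻⁸ mol s⁻¹

Photon energy at 307 nm: hc/λ = (6.626×10⁻³⁴)(2.998×10⁸)/(307×10⁻⁹) = 6.471×10⁻¹⁹ J.
Energy delivered: (3.00 W m⁻²)(24.2×10⁻⁴ m²)(852 s) = 6.186 J.
Photons incident: 6.186 / 6.471×10⁻¹⁹ = 9.560×10¹⁸, i.e. 9.560×10¹⁸/6.022×10²³ = 1.588×10⁻⁵ mol.
Fraction absorbed: 1 − 10^(−1.17) = 0.9324.
Photons absorbed: 0.9324 × 1.588×10⁻⁵ = 1.481×10⁻⁵ mol.
Product formed: 0.962 × 1.481×10⁻⁵ = 1.425×10⁻⁵ mol.
Rate: 1.425×10⁻⁵ / 852 s = 1.7×10⁻⁸ mol s⁻¹.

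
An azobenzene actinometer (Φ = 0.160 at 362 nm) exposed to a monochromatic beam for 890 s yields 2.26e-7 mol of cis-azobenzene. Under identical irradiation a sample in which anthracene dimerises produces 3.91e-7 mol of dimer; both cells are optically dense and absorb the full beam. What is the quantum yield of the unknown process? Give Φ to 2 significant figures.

Φ = 0.28

Photons absorbed by the actinometer: 2.26e-7 / 0.160 = 1.413e-6 mol.
Φ(unknown) = 3.91e-7 / 1.413e-6 = 0.28.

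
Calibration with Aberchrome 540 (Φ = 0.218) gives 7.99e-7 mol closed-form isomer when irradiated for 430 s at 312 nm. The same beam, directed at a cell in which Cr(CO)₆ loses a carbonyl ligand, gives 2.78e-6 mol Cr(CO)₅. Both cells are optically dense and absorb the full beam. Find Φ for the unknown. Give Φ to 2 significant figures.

Φ = 0.76

Photons absorbed by the actinometer: 7.99e-7 / 0.218 = 3.665e-6 mol.
Φ(unknown) = 2.78e-6 / 3.665e-6 = 0.76.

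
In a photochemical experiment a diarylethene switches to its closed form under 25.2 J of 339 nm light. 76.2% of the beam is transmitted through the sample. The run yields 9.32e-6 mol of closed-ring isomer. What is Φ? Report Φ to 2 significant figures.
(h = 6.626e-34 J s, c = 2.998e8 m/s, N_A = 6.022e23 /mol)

Φ = 0.55

Photon energy at 339 nm: hc/λ = (6.626e-34)(2.998e8)/(339e-9) = 5.860e-19 J.
Photons incident: 25.2 / 5.860e-19 = 4.300e19, i.e. 4.300e19/6.022e23 = 7.140e-5 mol.
Fraction absorbed: 1 − 76.2/100 = 0.2380.
Photons absorbed: 0.2380 × 7.140e-5 = 1.699e-5 mol.
Φ = 9.32e-6 mol / 1.699e-5 mol photons = 0.55.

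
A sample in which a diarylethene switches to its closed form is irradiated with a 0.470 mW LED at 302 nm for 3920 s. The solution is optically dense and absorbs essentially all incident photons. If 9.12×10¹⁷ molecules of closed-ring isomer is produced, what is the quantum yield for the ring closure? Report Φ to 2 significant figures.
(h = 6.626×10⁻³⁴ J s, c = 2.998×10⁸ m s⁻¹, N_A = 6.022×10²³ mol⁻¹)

Φ = 0.33

Product: 9.12×10¹⁷ / 6.022×10²³ = 1.514×10⁻⁶ mol.
Photon energy at 302 nm: hc/λ = (6.626×10⁻³⁴)(2.998×10⁸)/(302×10⁻⁹) = 6.578×10⁻¹⁹ J.
Energy delivered: (0.470 mW)(3920 s) = 1.842 J.
Photons incident: 1.842 / 6.578×10⁻¹⁹ = 2.800×10¹⁸, i.e. 2.800×10¹⁸/6.022×10²³ = 4.650×10⁻⁶ mol.
Φ = 1.514×10⁻⁶ mol / 4.650×10⁻⁶ mol photons = 0.33.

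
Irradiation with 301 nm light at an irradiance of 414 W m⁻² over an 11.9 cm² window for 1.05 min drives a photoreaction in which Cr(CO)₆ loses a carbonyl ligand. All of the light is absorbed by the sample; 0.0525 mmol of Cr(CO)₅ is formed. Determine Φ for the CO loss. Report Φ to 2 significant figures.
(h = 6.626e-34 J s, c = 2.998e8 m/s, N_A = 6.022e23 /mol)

Product: 0.0525 mmol = 5.25e-5 mol.
Photon energy at 301 nm: hc/λ = (6.626e-34)(2.998e8)/(301e-9) = 6.600e-19 J.
Energy delivered: (414 W m⁻²)(11.9e-4 m²)(63 s) = 31.04 J.
Photons incident: 31.04 / 6.600e-19 = 4.703e19, i.e. 4.703e19/6.022e23 = 7.810e-5 mol.
Φ = 5.25e-5 mol / 7.810e-5 mol photons = 0.67.

Φ = 0.67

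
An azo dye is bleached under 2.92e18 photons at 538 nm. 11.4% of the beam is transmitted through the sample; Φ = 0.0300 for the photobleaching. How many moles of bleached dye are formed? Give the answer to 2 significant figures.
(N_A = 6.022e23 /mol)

1.3e-7 mol

Moles of photons: 2.92e18 / 6.022e23 = 4.849e-6 mol.
Fraction absorbed: 1 − 11.4/100 = 0.8860.
Photons absorbed: 0.8860 × 4.849e-6 = 4.296e-6 mol.
Product: Φ × n_abs = 0.0300 × 4.296e-6 = 1.289e-7 mol.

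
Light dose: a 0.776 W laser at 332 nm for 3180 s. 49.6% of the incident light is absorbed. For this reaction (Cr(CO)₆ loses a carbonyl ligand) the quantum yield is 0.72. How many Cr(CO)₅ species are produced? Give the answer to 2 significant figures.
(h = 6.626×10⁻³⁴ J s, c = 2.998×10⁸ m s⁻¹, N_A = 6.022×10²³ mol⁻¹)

1.5×10²¹ species

Photon energy at 332 nm: hc/λ = (6.626×10⁻³⁴)(2.998×10⁸)/(332×10⁻⁹) = 5.983×10⁻¹⁹ J.
Energy delivered: (0.776 W)(3180 s) = 2468 J.
Photons incident: 2468 / 5.983×10⁻¹⁹ = 4.125×10²¹, i.e. 4.125×10²¹/6.022×10²³ = 0.006850 mol.
Photons absorbed: 0.496 × 0.006850 = 0.003398 mol.
Product: Φ × n_abs = 0.72 × 0.003398 = 0.002447 mol.
As a count: 0.002447 × 6.022×10²³ = 1.5×10²¹.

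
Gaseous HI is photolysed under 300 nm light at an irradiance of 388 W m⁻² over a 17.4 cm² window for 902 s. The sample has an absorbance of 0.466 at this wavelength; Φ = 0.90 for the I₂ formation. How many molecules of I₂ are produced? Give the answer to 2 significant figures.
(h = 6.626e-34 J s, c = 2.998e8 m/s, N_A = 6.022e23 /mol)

Photon energy at 300 nm: hc/λ = (6.626e-34)(2.998e8)/(300e-9) = 6.622e-19 J.
Energy delivered: (388 W m⁻²)(17.4e-4 m²)(902 s) = 609.0 J.
Photons incident: 609.0 / 6.622e-19 = 9.197e20, i.e. 9.197e20/6.022e23 = 0.001527 mol.
Fraction absorbed: 1 − 10^(−0.466) = 0.6580.
Photons absorbed: 0.6580 × 0.001527 = 0.001005 mol.
Product: Φ × n_abs = 0.90 × 0.001005 = 9.045e-4 mol.
As a count: 9.045e-4 × 6.022e23 = 5.4e20.

5.4e20 molecules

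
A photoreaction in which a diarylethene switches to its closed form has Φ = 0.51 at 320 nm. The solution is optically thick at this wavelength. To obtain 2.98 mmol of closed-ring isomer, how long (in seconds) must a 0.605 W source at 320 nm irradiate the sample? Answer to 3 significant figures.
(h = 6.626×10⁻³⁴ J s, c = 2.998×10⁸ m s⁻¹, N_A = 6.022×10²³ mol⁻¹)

t ≈ 3610 s

Product: 2.98 mmol = 0.00298 mol.
Photons that must be absorbed: 0.00298 / 0.51 = 0.005843 mol.
Photon energy: hc/λ = 6.208×10⁻¹⁹ J; per mole, 3.738×10⁵ J mol⁻¹.
Energy required: 0.005843 × 3.738×10⁵ = 2184 J.
Time: 2184 J / 0.605 W = 3610 s.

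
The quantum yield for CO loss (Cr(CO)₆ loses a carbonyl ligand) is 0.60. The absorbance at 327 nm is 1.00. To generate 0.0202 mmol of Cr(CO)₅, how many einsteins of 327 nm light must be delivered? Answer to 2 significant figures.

Product: 0.0202 mmol = 2.02e-5 mol.
Photons that must be absorbed: 2.02e-5 / 0.60 = 3.367e-5 mol.
Fraction absorbed: 1 − 10^(−1.00) = 0.9000.
Incident photons needed: 3.367e-5 / 0.9000 = 3.741e-5 mol.

3.7e-5 einstein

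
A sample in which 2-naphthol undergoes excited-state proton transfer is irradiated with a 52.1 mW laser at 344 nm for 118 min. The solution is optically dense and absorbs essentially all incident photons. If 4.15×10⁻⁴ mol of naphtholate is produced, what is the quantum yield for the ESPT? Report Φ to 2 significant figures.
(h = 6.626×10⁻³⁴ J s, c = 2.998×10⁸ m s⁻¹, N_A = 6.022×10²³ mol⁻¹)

Photon energy at 344 nm: hc/λ = (6.626×10⁻³⁴)(2.998×10⁸)/(344×10⁻⁹) = 5.775×10⁻¹⁹ J.
Energy delivered: (52.1 mW)(7080 s) = 368.9 J.
Photons incident: 368.9 / 5.775×10⁻¹⁹ = 6.388×10²⁰, i.e. 6.388×10²⁰/6.022×10²³ = 0.001061 mol.
Φ = 4.15×10⁻⁴ mol / 0.001061 mol photons = 0.39.

Φ = 0.39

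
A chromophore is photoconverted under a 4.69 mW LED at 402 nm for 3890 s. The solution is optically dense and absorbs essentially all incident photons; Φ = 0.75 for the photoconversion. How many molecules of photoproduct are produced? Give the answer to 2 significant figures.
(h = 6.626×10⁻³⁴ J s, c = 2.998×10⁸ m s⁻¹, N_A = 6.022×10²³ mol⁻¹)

2.8×10¹⁹ molecules

Photon energy at 402 nm: hc/λ = (6.626×10⁻³⁴)(2.998×10⁸)/(402×10⁻⁹) = 4.941×10⁻¹⁹ J.
Energy delivered: (4.69 mW)(3890 s) = 18.24 J.
Photons incident: 18.24 / 4.941×10⁻¹⁹ = 3.692×10¹⁹, i.e. 3.692×10¹⁹/6.022×10²³ = 6.131×10⁻⁵ mol.
Product: Φ × n_abs = 0.75 × 6.131×10⁻⁵ = 4.598×10⁻⁵ mol.
As a count: 4.598×10⁻⁵ × 6.022×10²³ = 2.8×10¹⁹.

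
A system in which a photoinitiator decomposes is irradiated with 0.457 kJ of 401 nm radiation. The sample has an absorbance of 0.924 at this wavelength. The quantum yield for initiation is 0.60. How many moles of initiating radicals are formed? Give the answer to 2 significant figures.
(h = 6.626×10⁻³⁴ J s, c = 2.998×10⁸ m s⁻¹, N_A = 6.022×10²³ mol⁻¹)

8.1×10⁻⁴ mol

Photon energy at 401 nm: hc/λ = (6.626×10⁻³⁴)(2.998×10⁸)/(401×10⁻⁹) = 4.954×10⁻¹⁹ J.
Incident energy: 0.457 kJ = 457 J.
Photons incident: 457 / 4.954×10⁻¹⁹ = 9.225×10²⁰, i.e. 9.225×10²⁰/6.022×10²³ = 0.001532 mol.
Fraction absorbed: 1 − 10^(−0.924) = 0.8809.
Photons absorbed: 0.8809 × 0.001532 = 0.001350 mol.
Product: Φ × n_abs = 0.60 × 0.001350 = 8.100×10⁻⁴ mol.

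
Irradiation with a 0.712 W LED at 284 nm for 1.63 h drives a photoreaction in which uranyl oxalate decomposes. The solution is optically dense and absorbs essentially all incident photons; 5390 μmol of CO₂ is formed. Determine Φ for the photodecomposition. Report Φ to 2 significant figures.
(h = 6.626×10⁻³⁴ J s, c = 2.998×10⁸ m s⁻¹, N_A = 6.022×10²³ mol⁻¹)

Φ = 0.54

Product: 5390 μmol = 0.00539 mol.
Photon energy at 284 nm: hc/λ = (6.626×10⁻³⁴)(2.998×10⁸)/(284×10⁻⁹) = 6.995×10⁻¹⁹ J.
Energy delivered: (0.712 W)(5868 s) = 4178 J.
Photons incident: 4178 / 6.995×10⁻¹⁹ = 5.973×10²¹, i.e. 5.973×10²¹/6.022×10²³ = 0.009919 mol.
Φ = 0.00539 mol / 0.009919 mol photons = 0.54.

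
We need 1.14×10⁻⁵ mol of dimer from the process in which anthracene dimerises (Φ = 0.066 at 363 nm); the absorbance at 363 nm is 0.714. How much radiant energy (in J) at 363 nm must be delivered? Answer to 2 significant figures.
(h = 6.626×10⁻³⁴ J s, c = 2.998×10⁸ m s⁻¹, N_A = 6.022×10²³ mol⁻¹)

71 J

Photons that must be absorbed: 1.14×10⁻⁵ / 0.066 = 1.727×10⁻⁴ mol.
Fraction absorbed: 1 − 10^(−0.714) = 0.8068.
Incident photons needed: 1.727×10⁻⁴ / 0.8068 = 2.141×10⁻⁴ mol.
Photon energy: hc/λ = 5.472×10⁻¹⁹ J; per mole, 3.295×10⁵ J mol⁻¹.
Energy required: 2.141×10⁻⁴ × 3.295×10⁵ = 71 J.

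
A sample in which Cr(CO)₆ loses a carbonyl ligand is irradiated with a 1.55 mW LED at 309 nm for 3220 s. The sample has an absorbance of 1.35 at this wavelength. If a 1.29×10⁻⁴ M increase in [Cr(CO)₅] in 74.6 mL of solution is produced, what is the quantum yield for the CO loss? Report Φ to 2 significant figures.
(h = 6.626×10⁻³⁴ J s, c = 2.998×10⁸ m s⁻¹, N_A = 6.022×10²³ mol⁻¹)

Product: (1.29×10⁻⁴ M)(0.0746 L) = 9.623×10⁻⁶ mol.
Photon energy at 309 nm: hc/λ = (6.626×10⁻³⁴)(2.998×10⁸)/(309×10⁻⁹) = 6.429×10⁻¹⁹ J.
Energy delivered: (1.55 mW)(3220 s) = 4.991 J.
Photons incident: 4.991 / 6.429×10⁻¹⁹ = 7.763×10¹⁸, i.e. 7.763×10¹⁸/6.022×10²³ = 1.289×10⁻⁵ mol.
Fraction absorbed: 1 − 10^(−1.35) = 0.9553.
Photons absorbed: 0.9553 × 1.289×10⁻⁵ = 1.231×10⁻⁵ mol.
Φ = 9.623×10⁻⁶ mol / 1.231×10⁻⁵ mol photons = 0.78.

Φ = 0.78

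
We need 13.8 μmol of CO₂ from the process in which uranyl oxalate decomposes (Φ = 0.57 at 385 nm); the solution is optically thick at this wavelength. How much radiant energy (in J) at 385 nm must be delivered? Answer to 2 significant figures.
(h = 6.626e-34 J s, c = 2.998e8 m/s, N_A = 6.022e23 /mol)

Product: 13.8 μmol = 1.38e-5 mol.
Photons that must be absorbed: 1.38e-5 / 0.57 = 2.421e-5 mol.
Photon energy: hc/λ = 5.160e-19 J; per mole, 3.107e5 J mol⁻¹.
Energy required: 2.421e-5 × 3.107e5 = 7.5 J.

7.5 J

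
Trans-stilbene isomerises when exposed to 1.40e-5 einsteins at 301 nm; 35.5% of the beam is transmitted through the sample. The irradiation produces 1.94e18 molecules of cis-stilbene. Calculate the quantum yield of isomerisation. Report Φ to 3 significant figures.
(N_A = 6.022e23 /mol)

Φ = 0.357

Product: 1.94e18 / 6.022e23 = 3.222e-6 mol.
Fraction absorbed: 1 − 35.5/100 = 0.6450.
Photons absorbed: 0.6450 × 1.40e-5 = 9.030e-6 mol.
Φ = 3.222e-6 mol / 9.030e-6 mol photons = 0.357.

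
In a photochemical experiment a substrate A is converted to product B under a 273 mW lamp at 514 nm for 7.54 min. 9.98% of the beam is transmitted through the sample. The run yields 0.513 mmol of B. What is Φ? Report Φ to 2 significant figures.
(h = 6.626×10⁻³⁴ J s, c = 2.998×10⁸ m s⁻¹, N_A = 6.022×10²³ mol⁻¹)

Product: 0.513 mmol = 5.13×10⁻⁴ mol.
Photon energy at 514 nm: hc/λ = (6.626×10⁻³⁴)(2.998×10⁸)/(514×10⁻⁹) = 3.865×10⁻¹⁹ J.
Energy delivered: (273 mW)(452.4 s) = 123.5 J.
Photons incident: 123.5 / 3.865×10⁻¹⁹ = 3.195×10²⁰, i.e. 3.195×10²⁰/6.022×10²³ = 5.306×10⁻⁴ mol.
Fraction absorbed: 1 − 9.98/100 = 0.9002.
Photons absorbed: 0.9002 × 5.306×10⁻⁴ = 4.776×10⁻⁴ mol.
Φ = 5.13×10⁻⁴ mol / 4.776×10⁻⁴ mol photons = 1.1.

Φ = 1.1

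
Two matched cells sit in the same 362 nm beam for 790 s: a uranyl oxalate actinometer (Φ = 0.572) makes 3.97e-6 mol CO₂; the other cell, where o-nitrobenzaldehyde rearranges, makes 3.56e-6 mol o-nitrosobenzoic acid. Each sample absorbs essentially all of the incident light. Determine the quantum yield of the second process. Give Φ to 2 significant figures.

Φ = 0.51

Photons absorbed by the actinometer: 3.97e-6 / 0.572 = 6.941e-6 mol.
Φ(unknown) = 3.56e-6 / 6.941e-6 = 0.51.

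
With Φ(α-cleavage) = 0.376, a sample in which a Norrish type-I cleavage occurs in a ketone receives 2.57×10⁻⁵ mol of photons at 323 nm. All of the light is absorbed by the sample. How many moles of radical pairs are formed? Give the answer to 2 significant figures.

Product: Φ × n_abs = 0.376 × 2.57×10⁻⁵ = 9.663×10⁻⁶ mol.

9.7×10⁻⁶ mol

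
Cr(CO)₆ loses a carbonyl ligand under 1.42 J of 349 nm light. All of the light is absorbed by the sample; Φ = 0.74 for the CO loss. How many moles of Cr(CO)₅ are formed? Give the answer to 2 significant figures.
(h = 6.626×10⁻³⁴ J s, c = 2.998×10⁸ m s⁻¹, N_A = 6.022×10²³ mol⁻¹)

3.1×10⁻⁶ mol

Photon energy at 349 nm: hc/λ = (6.626×10⁻³⁴)(2.998×10⁸)/(349×10⁻⁹) = 5.692×10⁻¹⁹ J.
Photons incident: 1.42 / 5.692×10⁻¹⁹ = 2.495×10¹⁸, i.e. 2.495×10¹⁸/6.022×10²³ = 4.143×10⁻⁶ mol.
Product: Φ × n_abs = 0.74 × 4.143×10⁻⁶ = 3.066×10⁻⁶ mol.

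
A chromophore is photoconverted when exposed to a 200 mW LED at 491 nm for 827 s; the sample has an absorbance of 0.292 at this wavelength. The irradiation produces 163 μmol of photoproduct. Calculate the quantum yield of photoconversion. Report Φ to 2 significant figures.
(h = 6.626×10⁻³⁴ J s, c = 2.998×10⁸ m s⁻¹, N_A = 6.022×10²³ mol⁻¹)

Product: 163 μmol = 1.63×10⁻⁴ mol.
Photon energy at 491 nm: hc/λ = (6.626×10⁻³⁴)(2.998×10⁸)/(491×10⁻⁹) = 4.046×10⁻¹⁹ J.
Energy delivered: (200 mW)(827 s) = 165.4 J.
Photons incident: 165.4 / 4.046×10⁻¹⁹ = 4.088×10²⁰, i.e. 4.088×10²⁰/6.022×10²³ = 6.788×10⁻⁴ mol.
Fraction absorbed: 1 − 10^(−0.292) = 0.4895.
Photons absorbed: 0.4895 × 6.788×10⁻⁴ = 3.323×10⁻⁴ mol.
Φ = 1.63×10⁻⁴ mol / 3.323×10⁻⁴ mol photons = 0.49.

Φ = 0.49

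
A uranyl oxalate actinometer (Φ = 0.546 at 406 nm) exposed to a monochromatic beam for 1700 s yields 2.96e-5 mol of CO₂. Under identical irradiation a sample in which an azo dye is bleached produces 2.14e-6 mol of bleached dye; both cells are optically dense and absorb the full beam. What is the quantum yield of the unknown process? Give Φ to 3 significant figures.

Photons absorbed by the actinometer: 2.96e-5 / 0.546 = 5.421e-5 mol.
Φ(unknown) = 2.14e-6 / 5.421e-5 = 0.0395.

Φ = 0.0395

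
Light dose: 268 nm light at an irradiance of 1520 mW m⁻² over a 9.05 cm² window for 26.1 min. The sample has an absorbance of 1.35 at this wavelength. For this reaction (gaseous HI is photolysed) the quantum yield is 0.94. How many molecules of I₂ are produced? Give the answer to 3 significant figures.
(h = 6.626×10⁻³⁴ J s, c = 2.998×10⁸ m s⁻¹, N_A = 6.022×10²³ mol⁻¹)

Photon energy at 268 nm: hc/λ = (6.626×10⁻³⁴)(2.998×10⁸)/(268×10⁻⁹) = 7.412×10⁻¹⁹ J.
Energy delivered: (1520 mW m⁻²)(9.05×10⁻⁴ m²)(1566 s) = 2.154 J.
Photons incident: 2.154 / 7.412×10⁻¹⁹ = 2.906×10¹⁸, i.e. 2.906×10¹⁸/6.022×10²³ = 4.826×10⁻⁶ mol.
Fraction absorbed: 1 − 10^(−1.35) = 0.9553.
Photons absorbed: 0.9553 × 4.826×10⁻⁶ = 4.610×10⁻⁶ mol.
Product: Φ × n_abs = 0.94 × 4.610×10⁻⁶ = 4.333×10⁻⁶ mol.
As a count: 4.333×10⁻⁶ × 6.022×10²³ = 2.61×10¹⁸.

2.61×10¹⁸ molecules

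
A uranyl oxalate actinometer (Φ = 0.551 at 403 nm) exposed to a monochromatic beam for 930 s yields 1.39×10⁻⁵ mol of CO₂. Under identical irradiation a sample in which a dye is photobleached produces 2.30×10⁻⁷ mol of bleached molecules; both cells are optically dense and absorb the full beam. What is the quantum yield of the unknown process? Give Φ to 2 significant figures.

Photons absorbed by the actinometer: 1.39×10⁻⁵ / 0.551 = 2.523×10⁻⁵ mol.
Φ(unknown) = 2.30×10⁻⁷ / 2.523×10⁻⁵ = 0.0091.

Φ = 0.0091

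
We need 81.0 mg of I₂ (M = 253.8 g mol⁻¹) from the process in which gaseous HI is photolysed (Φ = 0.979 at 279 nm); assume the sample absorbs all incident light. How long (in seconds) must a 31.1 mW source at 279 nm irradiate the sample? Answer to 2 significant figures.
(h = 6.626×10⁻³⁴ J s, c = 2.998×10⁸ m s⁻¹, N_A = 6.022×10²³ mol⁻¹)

t ≈ 4500 s

Product: 81.0 mg / 253.8 g mol⁻¹ = 3.191×10⁻⁴ mol.
Photons that must be absorbed: 3.191×10⁻⁴ / 0.979 = 3.259×10⁻⁴ mol.
Photon energy: hc/λ = 7.120×10⁻¹⁹ J; per mole, 4.288×10⁵ J mol⁻¹.
Energy required: 3.259×10⁻⁴ × 4.288×10⁵ = 139.7 J.
Time: 139.7 J / 0.0311 W = 4500 s.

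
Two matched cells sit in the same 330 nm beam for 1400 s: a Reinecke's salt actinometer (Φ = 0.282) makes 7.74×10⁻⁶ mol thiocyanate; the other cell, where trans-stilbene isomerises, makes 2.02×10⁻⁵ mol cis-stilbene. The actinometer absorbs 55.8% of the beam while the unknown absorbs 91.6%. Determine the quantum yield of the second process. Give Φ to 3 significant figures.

Photons absorbed by the actinometer: 7.74×10⁻⁶ / 0.282 = 2.745×10⁻⁵ mol.
Incident flux: 2.745×10⁻⁵ / 0.558 = 4.919×10⁻⁵ einstein.
Absorbed by unknown: 0.916 × 4.919×10⁻⁵ = 4.506×10⁻⁵ mol.
Φ(unknown) = 2.02×10⁻⁵ / 4.506×10⁻⁵ = 0.448.

Φ = 0.448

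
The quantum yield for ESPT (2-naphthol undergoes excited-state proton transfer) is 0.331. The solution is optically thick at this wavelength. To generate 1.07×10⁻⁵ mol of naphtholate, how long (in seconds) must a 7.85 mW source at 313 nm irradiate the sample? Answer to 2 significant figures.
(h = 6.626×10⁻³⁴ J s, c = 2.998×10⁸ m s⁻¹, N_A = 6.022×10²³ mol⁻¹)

t ≈ 1600 s

Photons that must be absorbed: 1.07×10⁻⁵ / 0.331 = 3.233×10⁻⁵ mol.
Photon energy: hc/λ = 6.347×10⁻¹⁹ J; per mole, 3.822×10⁵ J mol⁻¹.
Energy required: 3.233×10⁻⁵ × 3.822×10⁵ = 12.36 J.
Time: 12.36 J / 0.00785 W = 1600 s.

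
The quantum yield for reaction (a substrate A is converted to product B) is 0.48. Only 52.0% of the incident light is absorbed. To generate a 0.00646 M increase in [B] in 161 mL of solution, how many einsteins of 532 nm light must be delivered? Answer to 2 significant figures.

0.0042 einstein

Product: (0.00646 M)(0.161 L) = 0.001040 mol.
Photons that must be absorbed: 0.001040 / 0.48 = 0.002167 mol.
Incident photons needed: 0.002167 / 0.520 = 0.004167 mol.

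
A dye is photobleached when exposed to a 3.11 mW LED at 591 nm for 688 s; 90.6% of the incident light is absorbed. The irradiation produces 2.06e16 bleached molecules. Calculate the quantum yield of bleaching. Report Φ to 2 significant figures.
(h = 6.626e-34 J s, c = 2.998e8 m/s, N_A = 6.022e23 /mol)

Product: 2.06e16 / 6.022e23 = 3.421e-8 mol.
Photon energy at 591 nm: hc/λ = (6.626e-34)(2.998e8)/(591e-9) = 3.361e-19 J.
Energy delivered: (3.11 mW)(688 s) = 2.140 J.
Photons incident: 2.140 / 3.361e-19 = 6.367e18, i.e. 6.367e18/6.022e23 = 1.057e-5 mol.
Photons absorbed: 0.906 × 1.057e-5 = 9.576e-6 mol.
Φ = 3.421e-8 mol / 9.576e-6 mol photons = 0.0036.

Φ = 0.0036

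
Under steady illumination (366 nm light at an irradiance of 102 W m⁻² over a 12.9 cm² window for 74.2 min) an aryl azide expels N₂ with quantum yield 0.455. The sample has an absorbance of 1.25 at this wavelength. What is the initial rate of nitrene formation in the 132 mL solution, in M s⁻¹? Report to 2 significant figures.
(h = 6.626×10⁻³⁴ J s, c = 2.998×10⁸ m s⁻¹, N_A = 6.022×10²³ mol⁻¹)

1.3×10⁻⁶ M s⁻¹

Photon energy at 366 nm: hc/λ = (6.626×10⁻³⁴)(2.998×10⁸)/(366×10⁻⁹) = 5.428×10⁻¹⁹ J.
Energy delivered: (102 W m⁻²)(12.9×10⁻⁴ m²)(4452 s) = 585.8 J.
Photons incident: 585.8 / 5.428×10⁻¹⁹ = 1.079×10²¹, i.e. 1.079×10²¹/6.022×10²³ = 0.001792 mol.
Fraction absorbed: 1 − 10^(−1.25) = 0.9438.
Photons absorbed: 0.9438 × 0.001792 = 0.001691 mol.
Product formed: 0.455 × 0.001691 = 7.694×10⁻⁴ mol.
Rate: 7.694×10⁻⁴ mol / (4452 s × 0.132 L) = 1.3×10⁻⁶ M s⁻¹.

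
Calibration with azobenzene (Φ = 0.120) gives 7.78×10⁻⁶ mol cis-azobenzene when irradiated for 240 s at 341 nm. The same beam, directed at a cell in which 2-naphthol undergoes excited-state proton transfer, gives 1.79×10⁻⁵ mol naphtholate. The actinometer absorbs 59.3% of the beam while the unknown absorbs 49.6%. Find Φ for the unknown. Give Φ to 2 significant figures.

Photons absorbed by the actinometer: 7.78×10⁻⁶ / 0.120 = 6.483×10⁻⁵ mol.
Incident flux: 6.483×10⁻⁵ / 0.593 = 1.093×10⁻⁴ einstein.
Absorbed by unknown: 0.496 × 1.093×10⁻⁴ = 5.421×10⁻⁵ mol.
Φ(unknown) = 1.79×10⁻⁵ / 5.421×10⁻⁵ = 0.33.

Φ = 0.33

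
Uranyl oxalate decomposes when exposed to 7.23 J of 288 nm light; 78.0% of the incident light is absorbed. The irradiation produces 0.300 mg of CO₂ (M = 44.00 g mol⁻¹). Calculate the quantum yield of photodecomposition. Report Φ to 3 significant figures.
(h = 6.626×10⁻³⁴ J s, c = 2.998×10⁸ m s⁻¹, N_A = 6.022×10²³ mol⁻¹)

Product: 0.300 mg / 44.00 g mol⁻¹ = 6.818×10⁻⁶ mol.
Photon energy at 288 nm: hc/λ = (6.626×10⁻³⁴)(2.998×10⁸)/(288×10⁻⁹) = 6.897×10⁻¹⁹ J.
Photons incident: 7.23 / 6.897×10⁻¹⁹ = 1.048×10¹⁹, i.e. 1.048×10¹⁹/6.022×10²³ = 1.740×10⁻⁵ mol.
Photons absorbed: 0.780 × 1.740×10⁻⁵ = 1.357×10⁻⁵ mol.
Φ = 6.818×10⁻⁶ mol / 1.357×10⁻⁵ mol photons = 0.502.

Φ = 0.502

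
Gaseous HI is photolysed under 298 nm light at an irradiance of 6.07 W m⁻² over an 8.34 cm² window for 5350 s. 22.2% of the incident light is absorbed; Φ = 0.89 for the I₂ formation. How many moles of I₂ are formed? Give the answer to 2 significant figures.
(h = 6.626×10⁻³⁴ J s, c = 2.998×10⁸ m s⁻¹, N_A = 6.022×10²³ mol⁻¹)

Photon energy at 298 nm: hc/λ = (6.626×10⁻³⁴)(2.998×10⁸)/(298×10⁻⁹) = 6.666×10⁻¹⁹ J.
Energy delivered: (6.07 W m⁻²)(8.34×10⁻⁴ m²)(5350 s) = 27.08 J.
Photons incident: 27.08 / 6.666×10⁻¹⁹ = 4.062×10¹⁹, i.e. 4.062×10¹⁹/6.022×10²³ = 6.745×10⁻⁵ mol.
Photons absorbed: 0.222 × 6.745×10⁻⁵ = 1.497×10⁻⁵ mol.
Product: Φ × n_abs = 0.89 × 1.497×10⁻⁵ = 1.332×10⁻⁵ mol.

1.3×10⁻⁵ mol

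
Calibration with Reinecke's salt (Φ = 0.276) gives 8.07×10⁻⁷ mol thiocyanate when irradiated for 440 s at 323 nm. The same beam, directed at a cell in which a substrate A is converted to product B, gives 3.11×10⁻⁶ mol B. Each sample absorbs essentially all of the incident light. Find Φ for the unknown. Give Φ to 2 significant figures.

Φ = 1.1

Photons absorbed by the actinometer: 8.07×10⁻⁷ / 0.276 = 2.924×10⁻⁶ mol.
Φ(unknown) = 3.11×10⁻⁶ / 2.924×10⁻⁶ = 1.1.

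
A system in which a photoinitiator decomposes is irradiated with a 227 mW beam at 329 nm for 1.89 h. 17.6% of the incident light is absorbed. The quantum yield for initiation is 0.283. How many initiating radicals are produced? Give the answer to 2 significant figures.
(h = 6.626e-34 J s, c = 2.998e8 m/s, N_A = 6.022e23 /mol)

1.3e20 initiating radicals

Photon energy at 329 nm: hc/λ = (6.626e-34)(2.998e8)/(329e-9) = 6.038e-19 J.
Energy delivered: (227 mW)(6804 s) = 1545 J.
Photons incident: 1545 / 6.038e-19 = 2.559e21, i.e. 2.559e21/6.022e23 = 0.004249 mol.
Photons absorbed: 0.176 × 0.004249 = 7.478e-4 mol.
Product: Φ × n_abs = 0.283 × 7.478e-4 = 2.116e-4 mol.
As a count: 2.116e-4 × 6.022e23 = 1.3e20.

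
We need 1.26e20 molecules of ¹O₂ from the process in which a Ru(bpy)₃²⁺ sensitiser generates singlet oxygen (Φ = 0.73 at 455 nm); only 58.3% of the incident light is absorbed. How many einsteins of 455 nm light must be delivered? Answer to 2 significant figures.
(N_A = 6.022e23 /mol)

Product: 1.26e20 / 6.022e23 = 2.092e-4 mol.
Photons that must be absorbed: 2.092e-4 / 0.73 = 2.866e-4 mol.
Incident photons needed: 2.866e-4 / 0.583 = 4.916e-4 mol.

4.9e-4 einstein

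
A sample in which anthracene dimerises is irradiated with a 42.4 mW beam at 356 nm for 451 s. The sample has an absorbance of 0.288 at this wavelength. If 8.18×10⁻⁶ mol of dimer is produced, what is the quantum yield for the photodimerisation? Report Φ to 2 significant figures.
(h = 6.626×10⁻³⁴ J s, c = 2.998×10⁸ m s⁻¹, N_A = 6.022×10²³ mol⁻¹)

Photon energy at 356 nm: hc/λ = (6.626×10⁻³⁴)(2.998×10⁸)/(356×10⁻⁹) = 5.580×10⁻¹⁹ J.
Energy delivered: (42.4 mW)(451 s) = 19.12 J.
Photons incident: 19.12 / 5.580×10⁻¹⁹ = 3.427×10¹⁹, i.e. 3.427×10¹⁹/6.022×10²³ = 5.691×10⁻⁵ mol.
Fraction absorbed: 1 − 10^(−0.288) = 0.4848.
Photons absorbed: 0.4848 × 5.691×10⁻⁵ = 2.759×10⁻⁵ mol.
Φ = 8.18×10⁻⁶ mol / 2.759×10⁻⁵ mol photons = 0.30.

Φ = 0.30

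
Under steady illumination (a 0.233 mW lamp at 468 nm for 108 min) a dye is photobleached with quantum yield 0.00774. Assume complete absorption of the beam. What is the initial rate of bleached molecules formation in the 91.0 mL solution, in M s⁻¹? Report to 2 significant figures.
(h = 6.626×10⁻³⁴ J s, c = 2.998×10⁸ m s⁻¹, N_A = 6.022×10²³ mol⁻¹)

7.8×10⁻¹¹ M s⁻¹

Photon energy at 468 nm: hc/λ = (6.626×10⁻³⁴)(2.998×10⁸)/(468×10⁻⁹) = 4.245×10⁻¹⁹ J.
Energy delivered: (0.233 mW)(6480 s) = 1.510 J.
Photons incident: 1.510 / 4.245×10⁻¹⁹ = 3.557×10¹⁸, i.e. 3.557×10¹⁸/6.022×10²³ = 5.907×10⁻⁶ mol.
Product formed: 0.00774 × 5.907×10⁻⁶ = 4.572×10⁻⁸ mol.
Rate: 4.572×10⁻⁸ mol / (6480 s × 0.091 L) = 7.8×10⁻¹¹ M s⁻¹.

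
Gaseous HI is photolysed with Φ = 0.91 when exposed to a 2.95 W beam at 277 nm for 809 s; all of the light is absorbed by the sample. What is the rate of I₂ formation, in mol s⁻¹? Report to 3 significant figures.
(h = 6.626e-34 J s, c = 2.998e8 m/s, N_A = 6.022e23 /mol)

6.22e-6 mol s⁻¹

Photon energy at 277 nm: hc/λ = (6.626e-34)(2.998e8)/(277e-9) = 7.171e-19 J.
Energy delivered: (2.95 W)(809 s) = 2387 J.
Photons incident: 2387 / 7.171e-19 = 3.329e21, i.e. 3.329e21/6.022e23 = 0.005528 mol.
Product formed: 0.91 × 0.005528 = 0.005030 mol.
Rate: 0.005030 / 809 s = 6.22e-6 mol s⁻¹.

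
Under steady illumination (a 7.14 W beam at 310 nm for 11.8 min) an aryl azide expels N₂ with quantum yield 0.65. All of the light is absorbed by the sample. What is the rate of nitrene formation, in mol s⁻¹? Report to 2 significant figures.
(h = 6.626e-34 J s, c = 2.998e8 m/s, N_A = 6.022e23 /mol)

1.2e-5 mol s⁻¹

Photon energy at 310 nm: hc/λ = (6.626e-34)(2.998e8)/(310e-9) = 6.408e-19 J.
Energy delivered: (7.14 W)(708 s) = 5055 J.
Photons incident: 5055 / 6.408e-19 = 7.889e21, i.e. 7.889e21/6.022e23 = 0.01310 mol.
Product formed: 0.65 × 0.01310 = 0.008515 mol.
Rate: 0.008515 / 708 s = 1.2e-5 mol s⁻¹.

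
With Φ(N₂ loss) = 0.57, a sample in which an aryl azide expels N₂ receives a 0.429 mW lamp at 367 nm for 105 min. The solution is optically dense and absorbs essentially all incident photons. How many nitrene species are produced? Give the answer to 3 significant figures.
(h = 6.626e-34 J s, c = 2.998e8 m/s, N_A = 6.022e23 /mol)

Photon energy at 367 nm: hc/λ = (6.626e-34)(2.998e8)/(367e-9) = 5.413e-19 J.
Energy delivered: (0.429 mW)(6300 s) = 2.703 J.
Photons incident: 2.703 / 5.413e-19 = 4.994e18, i.e. 4.994e18/6.022e23 = 8.293e-6 mol.
Product: Φ × n_abs = 0.57 × 8.293e-6 = 4.727e-6 mol.
As a count: 4.727e-6 × 6.022e23 = 2.85e18.

2.85e18 species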